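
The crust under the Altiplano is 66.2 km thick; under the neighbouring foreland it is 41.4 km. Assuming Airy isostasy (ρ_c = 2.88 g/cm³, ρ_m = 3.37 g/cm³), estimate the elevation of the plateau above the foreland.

Excess crust Δ = 66.2 km − 41.4 km = 24.8 km, split between elevation h and root r with h + r = Δ.
Airy balance ρ_c h = (ρ_m − ρ_c) r gives r = h ρ_c/(ρ_m − ρ_c), so h (1 + ρ_c/(ρ_m − ρ_c)) = Δ, i.e. h = Δ (ρ_m − ρ_c)/ρ_m.
h = 24.8 km × 0.49/3.37 = 3.61 km.

3.61 km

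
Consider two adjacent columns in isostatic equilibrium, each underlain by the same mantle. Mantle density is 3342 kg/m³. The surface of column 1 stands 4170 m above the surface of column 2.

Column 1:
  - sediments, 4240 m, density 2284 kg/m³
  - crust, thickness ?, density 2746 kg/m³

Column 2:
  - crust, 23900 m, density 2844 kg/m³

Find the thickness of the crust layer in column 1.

Take the compensation level at the base of the deeper column (depth z_c below the surface of column 1) and equate Σ ρ_i t_i down to z_c; mantle fills any gap and the z_c terms cancel.
Column 1: 4240×2284 + x×2746 + (z_c − 4240 − x)×3342
Column 2: 4170×0 + 23900×2844 + (z_c − 4170 − 23900)×3342
The z_c×3342 term appears on both sides and cancels. Collect the known terms of each column as K = Σ(ρt)_known − 3342 × (depth of known layers): K_1 = 9684160 − 3342×4240 = −4485920; K_2 = 67971600 − 3342×(4170 + 23900) = −25838340.
Balance: K_1 − x×(3342 − 2746) = K_2, so x = (K_1 − K_2)/(3342 − 2746) = 21352400/596 = 35800 m.

35800 m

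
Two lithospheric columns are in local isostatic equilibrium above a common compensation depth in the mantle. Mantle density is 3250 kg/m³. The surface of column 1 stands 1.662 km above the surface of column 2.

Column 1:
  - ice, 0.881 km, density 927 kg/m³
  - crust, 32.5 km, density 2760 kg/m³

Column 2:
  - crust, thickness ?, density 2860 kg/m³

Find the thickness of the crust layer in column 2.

Take the compensation level at the base of the deeper column (depth z_c below the surface of column 1) and equate Σ ρ_i t_i down to z_c; mantle fills any gap and the z_c terms cancel.
Column 1: 0.881×927 + 32.5×2760 + (z_c − 33.381)×3250
Column 2: 1.662×0 + x×2860 + (z_c − 1.662 − 0 − x)×3250
The z_c×3250 term appears on both sides and cancels. Collect the known terms of each column as K = Σ(ρt)_known − 3250 × (depth of known layers): K_1 = 90516.687 − 3250×33.381 = −17971.563; K_2 = 0 − 3250×(1.662 + 0) = −5401.5.
Balance: K_1 = K_2 − x×(3250 − 2860), so x = (K_2 − K_1)/(3250 − 2860) = 12570.1/390 = 32.2 km.

32.2 km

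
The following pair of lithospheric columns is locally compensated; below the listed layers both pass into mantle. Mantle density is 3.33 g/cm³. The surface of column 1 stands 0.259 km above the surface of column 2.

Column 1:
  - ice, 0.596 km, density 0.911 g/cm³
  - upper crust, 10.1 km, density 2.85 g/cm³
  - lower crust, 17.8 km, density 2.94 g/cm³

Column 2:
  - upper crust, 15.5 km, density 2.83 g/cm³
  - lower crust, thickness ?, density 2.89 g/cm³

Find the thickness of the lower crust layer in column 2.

Take the compensation level at the base of the deeper column (depth z_c below the surface of column 1) and equate Σ ρ_i t_i down to z_c; mantle fills any gap and the z_c terms cancel.
Column 1: 0.596×0.911 + 10.1×2.85 + 17.8×2.94 + (z_c − 28.496)×3.33
Column 2: 0.259×0 + 15.5×2.83 + x×2.89 + (z_c − 0.259 − 15.5 − x)×3.33
The z_c×3.33 term appears on both sides and cancels. Collect the known terms of each column as K = Σ(ρt)_known − 3.33 × (depth of known layers): K_1 = 81.659956 − 3.33×28.496 = −13.231724; K_2 = 43.865 − 3.33×(0.259 + 15.5) = −8.61247.
Balance: K_1 = K_2 − x×(3.33 − 2.89), so x = (K_2 − K_1)/(3.33 − 2.89) = 4.61925/0.44 = 10.5 km.

10.5 km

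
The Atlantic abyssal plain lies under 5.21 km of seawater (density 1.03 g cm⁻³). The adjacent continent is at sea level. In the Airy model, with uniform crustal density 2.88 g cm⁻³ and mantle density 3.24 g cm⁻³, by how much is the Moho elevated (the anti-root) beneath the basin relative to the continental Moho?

Isostatic balance requires: replacing crust with seawater at the top is compensated by replacing crust with mantle at the base: d (ρ_c − ρ_w) = a (ρ_m − ρ_c).
a = d (ρ_c − ρ_w)/(ρ_m − ρ_c) = 5.21 km × 1.85/0.36 = 26.8 km.

26.8 km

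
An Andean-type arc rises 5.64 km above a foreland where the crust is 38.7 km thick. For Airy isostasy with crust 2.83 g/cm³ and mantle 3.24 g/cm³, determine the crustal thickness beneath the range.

83.3 km

Root depth r = h ρ_c / (ρ_m − ρ_c) = 5.64 km × 2.83 / 0.41 = 38.93 km.
Total thickness = T + h + r = 38.7 km + 5.64 km + 38.93 km = 83.3 km.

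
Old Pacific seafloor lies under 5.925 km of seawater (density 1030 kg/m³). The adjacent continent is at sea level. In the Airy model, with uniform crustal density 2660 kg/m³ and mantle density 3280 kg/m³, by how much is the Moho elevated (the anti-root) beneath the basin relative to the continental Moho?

15.6 km

Equating mass per unit area of the two columns: replacing crust with seawater at the top is compensated by replacing crust with mantle at the base: d (ρ_c − ρ_w) = a (ρ_m − ρ_c).
a = d (ρ_c − ρ_w)/(ρ_m − ρ_c) = 5.925 km × 1630/620 = 15.6 km.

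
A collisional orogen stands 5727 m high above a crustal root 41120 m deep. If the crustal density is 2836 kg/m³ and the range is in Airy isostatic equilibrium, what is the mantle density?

3230 kg/m³

Airy balance: ρ_c h = (ρ_m − ρ_c) r → ρ_m = ρ_c (1 + h/r).
ρ_m = 2836 × (1 + 5727 m/41120 m) = 3230 kg/m³.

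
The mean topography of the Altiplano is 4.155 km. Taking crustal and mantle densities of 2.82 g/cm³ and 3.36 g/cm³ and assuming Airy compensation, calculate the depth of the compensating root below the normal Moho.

21.7 km

Equating mass per unit area of the two columns: the weight of the topography is balanced by the buoyancy of the root, ρ_c h = (ρ_m − ρ_c) r.
r = h · ρ_c / (ρ_m − ρ_c) = 4.155 km × 2.82 / (3.36 − 2.82) = 21.7 km.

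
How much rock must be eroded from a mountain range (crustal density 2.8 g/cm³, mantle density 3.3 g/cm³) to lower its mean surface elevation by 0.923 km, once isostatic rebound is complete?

Net drop Δ = e − u = e − e ρ_c/ρ_m = e (ρ_m − ρ_c)/ρ_m.
e = Δ ρ_m/(ρ_m − ρ_c) = 0.923 km × 3.3/0.5 = 6.09 km.

6.09 km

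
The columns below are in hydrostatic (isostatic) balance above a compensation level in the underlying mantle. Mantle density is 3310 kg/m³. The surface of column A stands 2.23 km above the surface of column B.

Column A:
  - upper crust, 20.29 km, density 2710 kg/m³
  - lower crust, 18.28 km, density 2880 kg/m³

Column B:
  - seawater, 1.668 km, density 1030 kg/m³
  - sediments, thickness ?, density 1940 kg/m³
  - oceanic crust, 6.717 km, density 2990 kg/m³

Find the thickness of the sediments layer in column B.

4.89 km

Take the compensation level at the base of the deeper column (depth z_c below the surface of column A) and equate Σ ρ_i t_i down to z_c; mantle fills any gap and the z_c terms cancel.
Column A: 20.29×2710 + 18.28×2880 + (z_c − 38.57)×3310
Column B: 2.23×0 + 1.668×1030 + x×1940 + 6.717×2990 + (z_c − 2.23 − 8.385 − x)×3310
The z_c×3310 term appears on both sides and cancels. Collect the known terms of each column as K = Σ(ρt)_known − 3310 × (depth of known layers): K_A = 107632.3 − 3310×38.57 = −20034.4; K_B = 21801.87 − 3310×(2.23 + 8.385) = −13333.78.
Balance: K_A = K_B − x×(3310 − 1940), so x = (K_B − K_A)/(3310 − 1940) = 6700.62/1370 = 4.89 km.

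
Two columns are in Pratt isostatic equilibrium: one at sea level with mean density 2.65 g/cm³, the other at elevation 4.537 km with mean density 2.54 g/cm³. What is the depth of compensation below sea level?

ρ_ref D = ρ (D + h) → D (ρ_ref − ρ) = ρ h.
D = ρ h/(ρ_ref − ρ) = 2.54 × 4.537 km/(2.65 − 2.54) = 105 km.

105 km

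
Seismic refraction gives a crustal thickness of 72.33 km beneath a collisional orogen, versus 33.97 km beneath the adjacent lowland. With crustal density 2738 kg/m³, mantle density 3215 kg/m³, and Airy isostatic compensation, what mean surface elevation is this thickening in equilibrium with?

5.69 km

Excess crust Δ = 72.33 km − 33.97 km = 38.36 km, split between elevation h and root r with h + r = Δ.
Airy balance ρ_c h = (ρ_m − ρ_c) r gives r = h ρ_c/(ρ_m − ρ_c), so h (1 + ρ_c/(ρ_m − ρ_c)) = Δ, i.e. h = Δ (ρ_m − ρ_c)/ρ_m.
h = 38.36 km × 477/3215 = 5.69 km.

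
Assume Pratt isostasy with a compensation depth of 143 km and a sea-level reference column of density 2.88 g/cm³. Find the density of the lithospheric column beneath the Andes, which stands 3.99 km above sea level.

Pratt balance: ρ_ref D = ρ (D + h).
ρ = ρ_ref D/(D + h) = 2.88 × 143 km/(143 km + 3.99 km) = 2.8 g/cm³.

2.8 g/cm³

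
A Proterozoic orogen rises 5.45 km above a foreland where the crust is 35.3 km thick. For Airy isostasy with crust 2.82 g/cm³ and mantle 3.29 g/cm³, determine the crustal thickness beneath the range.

Root depth r = h ρ_c / (ρ_m − ρ_c) = 5.45 km × 2.82 / 0.47 = 32.7 km.
Total thickness = T + h + r = 35.3 km + 5.45 km + 32.7 km = 73.5 km.

73.5 km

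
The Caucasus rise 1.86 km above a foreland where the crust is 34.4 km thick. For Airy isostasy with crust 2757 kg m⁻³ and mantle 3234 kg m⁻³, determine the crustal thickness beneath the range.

47 km

Root depth r = h ρ_c / (ρ_m − ρ_c) = 1.86 km × 2757 / 477 = 10.75 km.
Total thickness = T + h + r = 34.4 km + 1.86 km + 10.75 km = 47 km.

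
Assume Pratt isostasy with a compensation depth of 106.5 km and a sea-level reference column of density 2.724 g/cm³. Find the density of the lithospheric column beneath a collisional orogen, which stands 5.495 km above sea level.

2.59 g/cm³

Pratt balance: ρ_ref D = ρ (D + h).
ρ = ρ_ref D/(D + h) = 2.724 × 106.5 km/(106.5 km + 5.495 km) = 2.59 g/cm³.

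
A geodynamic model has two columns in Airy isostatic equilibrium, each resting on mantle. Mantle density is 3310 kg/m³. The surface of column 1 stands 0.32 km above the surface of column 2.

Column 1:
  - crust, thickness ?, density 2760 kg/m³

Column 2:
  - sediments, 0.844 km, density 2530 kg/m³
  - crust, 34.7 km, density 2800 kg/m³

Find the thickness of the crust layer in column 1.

Take the compensation level at the base of the deeper column (depth z_c below the surface of column 1) and equate Σ ρ_i t_i down to z_c; mantle fills any gap and the z_c terms cancel.
Column 1: x×2760 + (z_c − 0 − x)×3310
Column 2: 0.32×0 + 0.844×2530 + 34.7×2800 + (z_c − 0.32 − 35.544)×3310
The z_c×3310 term appears on both sides and cancels. Collect the known terms of each column as K = Σ(ρt)_known − 3310 × (depth of known layers): K_1 = 0 − 3310×0 = 0; K_2 = 99295.32 − 3310×(0.32 + 35.544) = −19414.52.
Balance: K_1 − x×(3310 − 2760) = K_2, so x = (K_1 − K_2)/(3310 − 2760) = 19414.5/550 = 35.3 km.

35.3 km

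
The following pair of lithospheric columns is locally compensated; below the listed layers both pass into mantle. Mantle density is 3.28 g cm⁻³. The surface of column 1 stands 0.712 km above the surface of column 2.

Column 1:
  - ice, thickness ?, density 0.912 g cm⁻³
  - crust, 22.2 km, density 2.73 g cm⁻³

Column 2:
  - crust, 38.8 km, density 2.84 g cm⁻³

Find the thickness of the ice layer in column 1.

3.04 km

Take the compensation level at the base of the deeper column (depth z_c below the surface of column 1) and equate Σ ρ_i t_i down to z_c; mantle fills any gap and the z_c terms cancel.
Column 1: x×0.912 + 22.2×2.73 + (z_c − 22.2 − x)×3.28
Column 2: 0.712×0 + 38.8×2.84 + (z_c − 0.712 − 38.8)×3.28
The z_c×3.28 term appears on both sides and cancels. Collect the known terms of each column as K = Σ(ρt)_known − 3.28 × (depth of known layers): K_1 = 60.606 − 3.28×22.2 = −12.21; K_2 = 110.192 − 3.28×(0.712 + 38.8) = −19.40736.
Balance: K_1 − x×(3.28 − 0.912) = K_2, so x = (K_1 − K_2)/(3.28 − 0.912) = 7.19736/2.368 = 3.04 km.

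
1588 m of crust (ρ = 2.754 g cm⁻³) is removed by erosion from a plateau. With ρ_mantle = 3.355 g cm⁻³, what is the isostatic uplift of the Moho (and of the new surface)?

1300 m

Unloading: uplift u = e ρ_c/ρ_m = 1588 m × 2.754/3.355 = 1300 m.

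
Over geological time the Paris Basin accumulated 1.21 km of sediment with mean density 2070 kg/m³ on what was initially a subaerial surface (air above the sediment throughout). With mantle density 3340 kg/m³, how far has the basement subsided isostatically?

0.75 km

Subaerial load: s = t ρ_sed / ρ_m = 1.21 km × 2070/3340 = 0.75 km.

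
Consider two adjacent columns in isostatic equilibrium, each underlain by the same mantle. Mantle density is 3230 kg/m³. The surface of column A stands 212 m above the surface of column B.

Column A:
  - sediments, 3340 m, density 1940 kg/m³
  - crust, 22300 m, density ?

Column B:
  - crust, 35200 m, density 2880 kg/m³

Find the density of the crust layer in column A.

Take the compensation level at the base of the deeper column (depth z_c below the surface of column A) and equate Σ ρ_i t_i down to z_c; mantle fills any gap and the z_c terms cancel.
Column A: 3340×1940 + 22300×ρ + (z_c − 25640)×3230
Column B: 212×0 + 35200×2880 + (z_c − 212 − 35200)×3230
The z_c×3230 term appears on both sides and cancels. Collect the known terms of each column as K = Σ(ρt)_known − 3230 × (depth of known layers): K_A = 6479600 − 3230×25640 = −76337600; K_B = 101376000 − 3230×(212 + 35200) = −13004760.
Balance: K_A + 22300×ρ = K_B, so ρ = (K_B − K_A)/22300 = 63332800/22300 = 2840 kg/m³.

2840 kg/m³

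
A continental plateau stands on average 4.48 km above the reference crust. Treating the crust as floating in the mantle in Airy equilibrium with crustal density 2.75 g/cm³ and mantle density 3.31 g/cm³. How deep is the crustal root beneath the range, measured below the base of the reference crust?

By Archimedes' principle applied to the lithosphere: the weight of the topography is balanced by the buoyancy of the root, ρ_c h = (ρ_m − ρ_c) r.
r = h · ρ_c / (ρ_m − ρ_c) = 4.48 km × 2.75 / (3.31 − 2.75) = 22 km.

22 km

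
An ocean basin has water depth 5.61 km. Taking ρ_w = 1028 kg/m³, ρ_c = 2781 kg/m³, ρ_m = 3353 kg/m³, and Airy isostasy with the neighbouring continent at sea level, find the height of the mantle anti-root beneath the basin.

17.2 km

For local isostatic compensation: replacing crust with seawater at the top is compensated by replacing crust with mantle at the base: d (ρ_c − ρ_w) = a (ρ_m − ρ_c).
a = d (ρ_c − ρ_w)/(ρ_m − ρ_c) = 5.61 km × 1753/572 = 17.2 km.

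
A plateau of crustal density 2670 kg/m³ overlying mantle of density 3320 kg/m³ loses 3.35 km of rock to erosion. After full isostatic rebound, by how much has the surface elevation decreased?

Rebound u = e ρ_c/ρ_m = 3.35 km × 2670/3320 = 2.694 km.
Net surface drop = e − u = 3.35 km − 2.694 km = e (ρ_m − ρ_c)/ρ_m = 0.656 km.

0.656 km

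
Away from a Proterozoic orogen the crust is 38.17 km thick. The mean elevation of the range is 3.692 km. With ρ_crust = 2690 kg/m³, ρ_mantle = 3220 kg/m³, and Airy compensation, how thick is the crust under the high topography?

Root depth r = h ρ_c / (ρ_m − ρ_c) = 3.692 km × 2690 / 530 = 18.74 km.
Total thickness = T + h + r = 38.17 km + 3.692 km + 18.74 km = 60.6 km.

60.6 km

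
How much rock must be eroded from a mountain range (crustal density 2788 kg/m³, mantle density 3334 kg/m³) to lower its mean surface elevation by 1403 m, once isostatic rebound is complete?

8570 m

Net drop Δ = e − u = e − e ρ_c/ρ_m = e (ρ_m − ρ_c)/ρ_m.
e = Δ ρ_m/(ρ_m − ρ_c) = 1403 m × 3334/546 = 8570 m.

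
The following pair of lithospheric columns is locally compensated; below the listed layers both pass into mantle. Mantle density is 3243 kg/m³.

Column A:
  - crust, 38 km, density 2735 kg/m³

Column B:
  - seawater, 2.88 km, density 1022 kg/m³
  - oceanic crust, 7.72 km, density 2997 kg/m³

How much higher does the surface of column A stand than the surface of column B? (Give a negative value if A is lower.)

3.39 km

For any compensation level in the mantle, the mantle terms cancel and isostasy reduces to e = (Σt_A − Σt_B) − (Σ(ρt)_A − Σ(ρt)_B) / ρ_m.
Σt_A = 38 km; Σt_B = 10.6 km; Σ(ρt)_A = 103930; Σ(ρt)_B = 26080.2 (in km·kg/m³).
e = (38 − 10.6) − (103930 − 26080.2) / 3243 = 3.39 km.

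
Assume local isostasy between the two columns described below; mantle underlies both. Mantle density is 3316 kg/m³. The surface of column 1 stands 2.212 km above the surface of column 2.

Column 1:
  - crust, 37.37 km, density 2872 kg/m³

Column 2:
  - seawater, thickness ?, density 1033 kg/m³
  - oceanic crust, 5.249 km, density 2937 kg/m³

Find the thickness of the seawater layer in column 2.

3.18 km

Take the compensation level at the base of the deeper column (depth z_c below the surface of column 1) and equate Σ ρ_i t_i down to z_c; mantle fills any gap and the z_c terms cancel.
Column 1: 37.37×2872 + (z_c − 37.37)×3316
Column 2: 2.212×0 + x×1033 + 5.249×2937 + (z_c − 2.212 − 5.249 − x)×3316
The z_c×3316 term appears on both sides and cancels. Collect the known terms of each column as K = Σ(ρt)_known − 3316 × (depth of known layers): K_1 = 107326.64 − 3316×37.37 = −16592.28; K_2 = 15416.313 − 3316×(2.212 + 5.249) = −9324.363.
Balance: K_1 = K_2 − x×(3316 − 1033), so x = (K_2 − K_1)/(3316 − 1033) = 7267.92/2283 = 3.18 km.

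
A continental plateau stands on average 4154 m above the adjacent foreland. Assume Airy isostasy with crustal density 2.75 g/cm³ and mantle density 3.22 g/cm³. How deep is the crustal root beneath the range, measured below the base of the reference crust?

24300 m

Isostatic balance requires: the weight of the topography is balanced by the buoyancy of the root, ρ_c h = (ρ_m − ρ_c) r.
r = h · ρ_c / (ρ_m − ρ_c) = 4154 m × 2.75 / (3.22 − 2.75) = 24300 m.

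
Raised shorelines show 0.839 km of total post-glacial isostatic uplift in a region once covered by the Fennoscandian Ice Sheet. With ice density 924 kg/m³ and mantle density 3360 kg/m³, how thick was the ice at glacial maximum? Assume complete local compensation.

3.05 km

u = t ρ_ice/ρ_m → t = u ρ_m/ρ_ice = 0.839 km × 3360/924 = 3.05 km.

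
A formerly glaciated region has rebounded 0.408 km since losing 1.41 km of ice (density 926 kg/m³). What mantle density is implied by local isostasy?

3200 kg/m³

ρ_m = ρ_ice t / u = 926 × 1.41 km/0.408 km = 3200 kg/m³.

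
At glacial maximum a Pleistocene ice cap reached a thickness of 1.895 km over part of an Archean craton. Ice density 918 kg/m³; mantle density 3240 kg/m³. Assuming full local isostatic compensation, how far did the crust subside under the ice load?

0.537 km

For local isostatic compensation: the ice load ρ_ice t is balanced by mantle displaced below, ρ_m s.
s = t ρ_ice / ρ_m = 1.895 km × 918/3240 = 0.537 km.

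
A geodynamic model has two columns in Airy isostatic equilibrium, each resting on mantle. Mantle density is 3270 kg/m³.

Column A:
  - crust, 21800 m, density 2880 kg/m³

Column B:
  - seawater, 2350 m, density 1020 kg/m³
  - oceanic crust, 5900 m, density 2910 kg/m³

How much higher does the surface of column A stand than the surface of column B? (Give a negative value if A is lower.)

For any compensation level in the mantle, the mantle terms cancel and isostasy reduces to e = (Σt_A − Σt_B) − (Σ(ρt)_A − Σ(ρt)_B) / ρ_m.
Σt_A = 21800 m; Σt_B = 8250 m; Σ(ρt)_A = 62784000; Σ(ρt)_B = 19566000 (in m·kg/m³).
e = (21800 − 8250) − (62784000 − 19566000) / 3270 = 333 m.

333 m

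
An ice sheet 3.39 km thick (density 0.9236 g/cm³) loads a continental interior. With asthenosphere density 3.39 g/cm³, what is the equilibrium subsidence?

0.924 km

Balancing pressure at the compensation depth: the ice load ρ_ice t is balanced by mantle displaced below, ρ_m s.
s = t ρ_ice / ρ_m = 3.39 km × 0.9236/3.39 = 0.924 km.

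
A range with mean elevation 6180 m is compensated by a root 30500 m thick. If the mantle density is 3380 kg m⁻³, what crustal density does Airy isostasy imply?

2810 kg m⁻³

ρ_c h = (ρ_m − ρ_c) r → ρ_c (h + r) = ρ_m r → ρ_c = ρ_m r / (h + r).
ρ_c = 3380 × 30500 m / (6180 m + 30500 m) = 2810 kg m⁻³.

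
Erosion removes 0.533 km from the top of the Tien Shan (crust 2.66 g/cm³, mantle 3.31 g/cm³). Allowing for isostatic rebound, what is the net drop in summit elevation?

Rebound u = e ρ_c/ρ_m = 0.533 km × 2.66/3.31 = 0.4283 km.
Net surface drop = e − u = 0.533 km − 0.4283 km = e (ρ_m − ρ_c)/ρ_m = 0.105 km.

0.105 km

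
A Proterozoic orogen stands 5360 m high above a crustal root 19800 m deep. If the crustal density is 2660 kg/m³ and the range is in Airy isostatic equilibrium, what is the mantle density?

Airy balance: ρ_c h = (ρ_m − ρ_c) r → ρ_m = ρ_c (1 + h/r).
ρ_m = 2660 × (1 + 5360 m/19800 m) = 3380 kg/m³.

3380 kg/m³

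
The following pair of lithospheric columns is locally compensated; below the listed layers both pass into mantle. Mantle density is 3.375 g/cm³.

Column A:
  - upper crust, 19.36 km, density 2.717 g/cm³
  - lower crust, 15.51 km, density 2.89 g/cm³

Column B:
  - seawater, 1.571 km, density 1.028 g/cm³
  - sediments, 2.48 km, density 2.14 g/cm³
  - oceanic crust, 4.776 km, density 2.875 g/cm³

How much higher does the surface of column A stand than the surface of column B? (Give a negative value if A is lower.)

3.3 km

For any compensation level in the mantle, the mantle terms cancel and isostasy reduces to e = (Σt_A − Σt_B) − (Σ(ρt)_A − Σ(ρt)_B) / ρ_m.
Σt_A = 34.87 km; Σt_B = 8.827 km; Σ(ρt)_A = 97.42502; Σ(ρt)_B = 20.653188 (in km·g/cm³).
e = (34.87 − 8.827) − (97.42502 − 20.653188) / 3.375 = 3.3 km.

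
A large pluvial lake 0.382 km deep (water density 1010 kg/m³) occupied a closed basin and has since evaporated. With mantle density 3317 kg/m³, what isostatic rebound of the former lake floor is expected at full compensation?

0.116 km

u = d ρ_w/ρ_m = 0.382 km × 1010/3317 = 0.116 km.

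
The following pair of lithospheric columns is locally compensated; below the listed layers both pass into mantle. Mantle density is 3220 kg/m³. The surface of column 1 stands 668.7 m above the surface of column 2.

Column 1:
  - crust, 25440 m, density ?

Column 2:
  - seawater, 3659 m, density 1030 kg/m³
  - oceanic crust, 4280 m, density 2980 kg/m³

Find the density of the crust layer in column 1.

2780 kg/m³

Take the compensation level at the base of the deeper column (depth z_c below the surface of column 1) and equate Σ ρ_i t_i down to z_c; mantle fills any gap and the z_c terms cancel.
Column 1: 25440×ρ + (z_c − 25440)×3220
Column 2: 668.7×0 + 3659×1030 + 4280×2980 + (z_c − 668.7 − 7939)×3220
The z_c×3220 term appears on both sides and cancels. Collect the known terms of each column as K = Σ(ρt)_known − 3220 × (depth of known layers): K_1 = 0 − 3220×25440 = −81916800; K_2 = 16523170 − 3220×(668.7 + 7939) = −11193624.
Balance: K_1 + 25440×ρ = K_2, so ρ = (K_2 − K_1)/25440 = 70723200/25440 = 2780 kg/m³.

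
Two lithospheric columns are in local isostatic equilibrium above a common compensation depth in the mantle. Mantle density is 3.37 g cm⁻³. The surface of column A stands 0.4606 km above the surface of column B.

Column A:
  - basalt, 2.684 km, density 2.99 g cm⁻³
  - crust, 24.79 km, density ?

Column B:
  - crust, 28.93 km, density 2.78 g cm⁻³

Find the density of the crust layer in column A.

Take the compensation level at the base of the deeper column (depth z_c below the surface of column A) and equate Σ ρ_i t_i down to z_c; mantle fills any gap and the z_c terms cancel.
Column A: 2.684×2.99 + 24.79×ρ + (z_c − 27.474)×3.37
Column B: 0.4606×0 + 28.93×2.78 + (z_c − 0.4606 − 28.93)×3.37
The z_c×3.37 term appears on both sides and cancels. Collect the known terms of each column as K = Σ(ρt)_known − 3.37 × (depth of known layers): K_A = 8.02516 − 3.37×27.474 = −84.56222; K_B = 80.4254 − 3.37×(0.4606 + 28.93) = −18.620922.
Balance: K_A + 24.79×ρ = K_B, so ρ = (K_B − K_A)/24.79 = 65.9413/24.79 = 2.66 g cm⁻³.

2.66 g cm⁻³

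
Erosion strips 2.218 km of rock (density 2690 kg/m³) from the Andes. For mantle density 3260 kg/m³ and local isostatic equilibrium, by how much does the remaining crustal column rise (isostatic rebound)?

1.83 km

Unloading: uplift u = e ρ_c/ρ_m = 2.218 km × 2690/3260 = 1.83 km.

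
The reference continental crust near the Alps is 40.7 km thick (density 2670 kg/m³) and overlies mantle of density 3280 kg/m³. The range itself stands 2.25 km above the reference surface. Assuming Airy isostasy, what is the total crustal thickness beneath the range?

52.8 km

Root depth r = h ρ_c / (ρ_m − ρ_c) = 2.25 km × 2670 / 610 = 9.848 km.
Total thickness = T + h + r = 40.7 km + 2.25 km + 9.848 km = 52.8 km.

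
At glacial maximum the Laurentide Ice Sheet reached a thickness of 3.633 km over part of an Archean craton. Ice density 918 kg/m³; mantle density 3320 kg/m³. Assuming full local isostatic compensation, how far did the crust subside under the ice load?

1 km

By Archimedes' principle applied to the lithosphere: the ice load ρ_ice t is balanced by mantle displaced below, ρ_m s.
s = t ρ_ice / ρ_m = 3.633 km × 918/3320 = 1 km.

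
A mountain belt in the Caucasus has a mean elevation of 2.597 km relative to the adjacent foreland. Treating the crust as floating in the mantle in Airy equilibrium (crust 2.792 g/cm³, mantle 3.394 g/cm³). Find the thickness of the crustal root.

12 km

Balancing pressure at the compensation depth: the weight of the topography is balanced by the buoyancy of the root, ρ_c h = (ρ_m − ρ_c) r.
r = h · ρ_c / (ρ_m − ρ_c) = 2.597 km × 2.792 / (3.394 − 2.792) = 12 km.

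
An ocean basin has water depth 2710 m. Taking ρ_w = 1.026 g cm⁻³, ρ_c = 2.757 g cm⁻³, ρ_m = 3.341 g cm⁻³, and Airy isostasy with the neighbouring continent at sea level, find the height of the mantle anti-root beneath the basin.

By Archimedes' principle applied to the lithosphere: replacing crust with seawater at the top is compensated by replacing crust with mantle at the base: d (ρ_c − ρ_w) = a (ρ_m − ρ_c).
a = d (ρ_c − ρ_w)/(ρ_m − ρ_c) = 2710 m × 1.731/0.584 = 8030 m.

8030 m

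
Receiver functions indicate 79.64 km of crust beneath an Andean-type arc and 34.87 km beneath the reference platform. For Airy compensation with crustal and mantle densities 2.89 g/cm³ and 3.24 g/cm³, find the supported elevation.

4.84 km

Excess crust Δ = 79.64 km − 34.87 km = 44.77 km, split between elevation h and root r with h + r = Δ.
Airy balance ρ_c h = (ρ_m − ρ_c) r gives r = h ρ_c/(ρ_m − ρ_c), so h (1 + ρ_c/(ρ_m − ρ_c)) = Δ, i.e. h = Δ (ρ_m − ρ_c)/ρ_m.
h = 44.77 km × 0.35/3.24 = 4.84 km.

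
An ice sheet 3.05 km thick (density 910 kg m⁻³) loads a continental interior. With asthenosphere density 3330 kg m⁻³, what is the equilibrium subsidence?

By Archimedes' principle applied to the lithosphere: the ice load ρ_ice t is balanced by mantle displaced below, ρ_m s.
s = t ρ_ice / ρ_m = 3.05 km × 910/3330 = 0.833 km.

0.833 km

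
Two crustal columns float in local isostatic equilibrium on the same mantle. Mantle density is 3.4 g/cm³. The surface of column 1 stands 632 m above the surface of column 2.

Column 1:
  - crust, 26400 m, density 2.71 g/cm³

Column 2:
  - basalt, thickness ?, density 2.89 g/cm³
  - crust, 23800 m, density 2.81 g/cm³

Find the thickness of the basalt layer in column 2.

Take the compensation level at the base of the deeper column (depth z_c below the surface of column 1) and equate Σ ρ_i t_i down to z_c; mantle fills any gap and the z_c terms cancel.
Column 1: 26400×2.71 + (z_c − 26400)×3.4
Column 2: 632×0 + x×2.89 + 23800×2.81 + (z_c − 632 − 23800 − x)×3.4
The z_c×3.4 term appears on both sides and cancels. Collect the known terms of each column as K = Σ(ρt)_known − 3.4 × (depth of known layers): K_1 = 71544 − 3.4×26400 = −18216; K_2 = 66878 − 3.4×(632 + 23800) = −16190.8.
Balance: K_1 = K_2 − x×(3.4 − 2.89), so x = (K_2 − K_1)/(3.4 − 2.89) = 2025.2/0.51 = 3970 m.

3970 m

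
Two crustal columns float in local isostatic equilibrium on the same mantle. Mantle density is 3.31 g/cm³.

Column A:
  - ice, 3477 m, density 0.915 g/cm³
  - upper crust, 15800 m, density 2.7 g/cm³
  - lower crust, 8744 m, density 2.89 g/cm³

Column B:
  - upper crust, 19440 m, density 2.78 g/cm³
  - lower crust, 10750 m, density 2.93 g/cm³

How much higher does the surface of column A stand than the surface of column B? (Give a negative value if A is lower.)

2190 m

For any compensation level in the mantle, the mantle terms cancel and isostasy reduces to e = (Σt_A − Σt_B) − (Σ(ρt)_A − Σ(ρt)_B) / ρ_m.
Σt_A = 28021 m; Σt_B = 30190 m; Σ(ρt)_A = 71111.615; Σ(ρt)_B = 85540.7 (in m·g/cm³).
e = (28021 − 30190) − (71111.615 − 85540.7) / 3.31 = 2190 m.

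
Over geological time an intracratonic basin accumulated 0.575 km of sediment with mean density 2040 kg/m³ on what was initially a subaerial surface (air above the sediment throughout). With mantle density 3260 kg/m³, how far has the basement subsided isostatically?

0.36 km

Subaerial load: s = t ρ_sed / ρ_m = 0.575 km × 2040/3260 = 0.36 km.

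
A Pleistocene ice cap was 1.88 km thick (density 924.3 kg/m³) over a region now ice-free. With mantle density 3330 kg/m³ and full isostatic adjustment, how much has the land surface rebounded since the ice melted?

0.522 km

Removing the load lets mantle flow back in; uplift u satisfies ρ_ice t = ρ_m u.
u = t ρ_ice/ρ_m = 1.88 km × 924.3/3330 = 0.522 km.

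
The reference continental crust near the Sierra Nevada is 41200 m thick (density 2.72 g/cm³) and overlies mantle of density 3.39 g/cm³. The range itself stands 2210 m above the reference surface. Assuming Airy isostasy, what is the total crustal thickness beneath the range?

Root depth r = h ρ_c / (ρ_m − ρ_c) = 2210 m × 2.72 / 0.67 = 8972 m.
Total thickness = T + h + r = 41200 m + 2210 m + 8972 m = 52400 m.

52400 m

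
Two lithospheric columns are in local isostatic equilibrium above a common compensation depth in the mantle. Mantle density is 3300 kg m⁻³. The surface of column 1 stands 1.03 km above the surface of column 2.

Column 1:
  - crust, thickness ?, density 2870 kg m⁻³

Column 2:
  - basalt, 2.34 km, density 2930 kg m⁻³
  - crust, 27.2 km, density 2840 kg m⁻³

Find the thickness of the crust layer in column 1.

39 km

Take the compensation level at the base of the deeper column (depth z_c below the surface of column 1) and equate Σ ρ_i t_i down to z_c; mantle fills any gap and the z_c terms cancel.
Column 1: x×2870 + (z_c − 0 − x)×3300
Column 2: 1.03×0 + 2.34×2930 + 27.2×2840 + (z_c − 1.03 − 29.54)×3300
The z_c×3300 term appears on both sides and cancels. Collect the known terms of each column as K = Σ(ρt)_known − 3300 × (depth of known layers): K_1 = 0 − 3300×0 = 0; K_2 = 84104.2 − 3300×(1.03 + 29.54) = −16776.8.
Balance: K_1 − x×(3300 − 2870) = K_2, so x = (K_1 − K_2)/(3300 − 2870) = 16776.8/430 = 39 km.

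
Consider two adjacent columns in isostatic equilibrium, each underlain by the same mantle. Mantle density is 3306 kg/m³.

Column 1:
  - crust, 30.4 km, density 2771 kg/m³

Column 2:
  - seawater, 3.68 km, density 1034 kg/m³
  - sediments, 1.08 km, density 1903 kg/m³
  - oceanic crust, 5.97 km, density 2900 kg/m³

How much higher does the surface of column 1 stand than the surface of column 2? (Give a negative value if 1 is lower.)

1.2 km

For any compensation level in the mantle, the mantle terms cancel and isostasy reduces to e = (Σt_1 − Σt_2) − (Σ(ρt)_1 − Σ(ρt)_2) / ρ_m.
Σt_1 = 30.4 km; Σt_2 = 10.73 km; Σ(ρt)_1 = 84238.4; Σ(ρt)_2 = 23173.36 (in km·kg/m³).
e = (30.4 − 10.73) − (84238.4 − 23173.36) / 3306 = 1.2 km.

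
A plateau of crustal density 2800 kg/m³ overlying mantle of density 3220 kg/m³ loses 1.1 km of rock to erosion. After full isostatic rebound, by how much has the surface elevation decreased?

Rebound u = e ρ_c/ρ_m = 1.1 km × 2800/3220 = 0.9565 km.
Net surface drop = e − u = 1.1 km − 0.9565 km = e (ρ_m − ρ_c)/ρ_m = 0.143 km.

0.143 km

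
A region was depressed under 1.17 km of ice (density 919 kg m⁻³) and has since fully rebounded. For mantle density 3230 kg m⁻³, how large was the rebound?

Removing the load lets mantle flow back in; uplift u satisfies ρ_ice t = ρ_m u.
u = t ρ_ice/ρ_m = 1.17 km × 919/3230 = 0.333 km.

0.333 km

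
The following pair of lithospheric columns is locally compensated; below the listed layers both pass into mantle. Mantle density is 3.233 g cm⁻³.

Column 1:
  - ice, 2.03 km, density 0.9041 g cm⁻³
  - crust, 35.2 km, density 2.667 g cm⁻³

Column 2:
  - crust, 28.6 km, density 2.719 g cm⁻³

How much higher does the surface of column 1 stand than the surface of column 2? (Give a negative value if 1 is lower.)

3.08 km

For any compensation level in the mantle, the mantle terms cancel and isostasy reduces to e = (Σt_1 − Σt_2) − (Σ(ρt)_1 − Σ(ρt)_2) / ρ_m.
Σt_1 = 37.23 km; Σt_2 = 28.6 km; Σ(ρt)_1 = 95.713723; Σ(ρt)_2 = 77.7634 (in km·g cm⁻³).
e = (37.23 − 28.6) − (95.713723 − 77.7634) / 3.233 = 3.08 km.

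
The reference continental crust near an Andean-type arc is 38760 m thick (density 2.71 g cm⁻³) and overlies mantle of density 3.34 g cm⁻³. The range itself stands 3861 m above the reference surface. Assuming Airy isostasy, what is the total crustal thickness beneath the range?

Root depth r = h ρ_c / (ρ_m − ρ_c) = 3861 m × 2.71 / 0.63 = 16610 m.
Total thickness = T + h + r = 38760 m + 3861 m + 16610 m = 59200 m.

59200 m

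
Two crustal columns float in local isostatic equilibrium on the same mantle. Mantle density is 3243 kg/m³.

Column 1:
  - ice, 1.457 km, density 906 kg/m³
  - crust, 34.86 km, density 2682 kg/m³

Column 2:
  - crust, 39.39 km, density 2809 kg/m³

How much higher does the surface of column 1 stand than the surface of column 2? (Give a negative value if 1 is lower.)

1.81 km

For any compensation level in the mantle, the mantle terms cancel and isostasy reduces to e = (Σt_1 − Σt_2) − (Σ(ρt)_1 − Σ(ρt)_2) / ρ_m.
Σt_1 = 36.317 km; Σt_2 = 39.39 km; Σ(ρt)_1 = 94814.562; Σ(ρt)_2 = 110646.51 (in km·kg/m³).
e = (36.317 − 39.39) − (94814.562 − 110646.51) / 3243 = 1.81 km.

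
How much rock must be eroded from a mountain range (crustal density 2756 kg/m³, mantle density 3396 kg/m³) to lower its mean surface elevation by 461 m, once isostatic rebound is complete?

2450 m

Net drop Δ = e − u = e − e ρ_c/ρ_m = e (ρ_m − ρ_c)/ρ_m.
e = Δ ρ_m/(ρ_m − ρ_c) = 461 m × 3396/640 = 2450 m.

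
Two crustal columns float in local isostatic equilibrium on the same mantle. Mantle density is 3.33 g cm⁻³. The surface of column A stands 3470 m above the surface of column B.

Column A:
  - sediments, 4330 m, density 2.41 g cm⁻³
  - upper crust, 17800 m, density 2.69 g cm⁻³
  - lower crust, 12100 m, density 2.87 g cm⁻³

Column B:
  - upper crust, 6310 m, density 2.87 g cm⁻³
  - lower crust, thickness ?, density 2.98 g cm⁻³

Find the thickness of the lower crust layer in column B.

Take the compensation level at the base of the deeper column (depth z_c below the surface of column A) and equate Σ ρ_i t_i down to z_c; mantle fills any gap and the z_c terms cancel.
Column A: 4330×2.41 + 17800×2.69 + 12100×2.87 + (z_c − 34230)×3.33
Column B: 3470×0 + 6310×2.87 + x×2.98 + (z_c − 3470 − 6310 − x)×3.33
The z_c×3.33 term appears on both sides and cancels. Collect the known terms of each column as K = Σ(ρt)_known − 3.33 × (depth of known layers): K_A = 93044.3 − 3.33×34230 = −20941.6; K_B = 18109.7 − 3.33×(3470 + 6310) = −14457.7.
Balance: K_A = K_B − x×(3.33 − 2.98), so x = (K_B − K_A)/(3.33 − 2.98) = 6483.9/0.35 = 18500 m.

18500 m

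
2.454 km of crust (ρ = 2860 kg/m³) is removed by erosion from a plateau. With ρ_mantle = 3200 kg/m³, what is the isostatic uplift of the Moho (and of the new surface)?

Unloading: uplift u = e ρ_c/ρ_m = 2.454 km × 2860/3200 = 2.19 km.

2.19 km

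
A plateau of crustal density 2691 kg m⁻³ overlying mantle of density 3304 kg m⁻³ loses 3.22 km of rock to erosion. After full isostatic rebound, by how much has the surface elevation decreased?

Rebound u = e ρ_c/ρ_m = 3.22 km × 2691/3304 = 2.623 km.
Net surface drop = e − u = 3.22 km − 2.623 km = e (ρ_m − ρ_c)/ρ_m = 0.597 km.

0.597 km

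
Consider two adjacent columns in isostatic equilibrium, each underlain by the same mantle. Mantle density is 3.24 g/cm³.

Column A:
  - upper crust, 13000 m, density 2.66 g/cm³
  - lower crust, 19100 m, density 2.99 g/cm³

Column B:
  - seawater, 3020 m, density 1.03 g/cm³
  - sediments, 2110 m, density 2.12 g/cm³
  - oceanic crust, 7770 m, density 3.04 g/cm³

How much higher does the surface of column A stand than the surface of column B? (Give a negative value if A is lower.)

For any compensation level in the mantle, the mantle terms cancel and isostasy reduces to e = (Σt_A − Σt_B) − (Σ(ρt)_A − Σ(ρt)_B) / ρ_m.
Σt_A = 32100 m; Σt_B = 12900 m; Σ(ρt)_A = 91689; Σ(ρt)_B = 31204.6 (in m·g/cm³).
e = (32100 − 12900) − (91689 − 31204.6) / 3.24 = 532 m.

532 m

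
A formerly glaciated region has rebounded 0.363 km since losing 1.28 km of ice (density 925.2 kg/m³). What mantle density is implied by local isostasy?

3260 kg/m³

ρ_m = ρ_ice t / u = 925.2 × 1.28 km/0.363 km = 3260 kg/m³.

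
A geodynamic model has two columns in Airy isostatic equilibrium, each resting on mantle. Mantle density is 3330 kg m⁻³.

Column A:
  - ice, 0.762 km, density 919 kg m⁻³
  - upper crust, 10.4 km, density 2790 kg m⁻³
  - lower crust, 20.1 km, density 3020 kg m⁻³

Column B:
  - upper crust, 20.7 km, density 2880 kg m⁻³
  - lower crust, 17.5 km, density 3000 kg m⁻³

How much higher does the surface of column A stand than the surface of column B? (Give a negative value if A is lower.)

For any compensation level in the mantle, the mantle terms cancel and isostasy reduces to e = (Σt_A − Σt_B) − (Σ(ρt)_A − Σ(ρt)_B) / ρ_m.
Σt_A = 31.262 km; Σt_B = 38.2 km; Σ(ρt)_A = 90418.278; Σ(ρt)_B = 112116 (in km·kg m⁻³).
e = (31.262 − 38.2) − (90418.278 − 112116) / 3330 = −0.422 km.

−0.422 km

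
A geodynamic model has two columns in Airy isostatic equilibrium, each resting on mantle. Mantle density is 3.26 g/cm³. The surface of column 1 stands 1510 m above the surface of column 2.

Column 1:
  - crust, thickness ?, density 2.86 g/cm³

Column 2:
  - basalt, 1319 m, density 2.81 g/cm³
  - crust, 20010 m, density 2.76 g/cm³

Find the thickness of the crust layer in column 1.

Take the compensation level at the base of the deeper column (depth z_c below the surface of column 1) and equate Σ ρ_i t_i down to z_c; mantle fills any gap and the z_c terms cancel.
Column 1: x×2.86 + (z_c − 0 − x)×3.26
Column 2: 1510×0 + 1319×2.81 + 20010×2.76 + (z_c − 1510 − 21329)×3.26
The z_c×3.26 term appears on both sides and cancels. Collect the known terms of each column as K = Σ(ρt)_known − 3.26 × (depth of known layers): K_1 = 0 − 3.26×0 = 0; K_2 = 58933.99 − 3.26×(1510 + 21329) = −15521.15.
Balance: K_1 − x×(3.26 − 2.86) = K_2, so x = (K_1 − K_2)/(3.26 − 2.86) = 15521.1/0.4 = 38800 m.

38800 m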